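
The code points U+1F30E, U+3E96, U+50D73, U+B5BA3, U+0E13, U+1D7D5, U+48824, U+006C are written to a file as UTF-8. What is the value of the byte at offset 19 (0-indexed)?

0x9D

U+1F30E → 4-byte form F0 9F 8C 8E at offsets 0–3.
U+3E96 → 3-byte form E3 BA 96 at offsets 4–6.
U+50D73 → 4-byte form F1 90 B5 B3 at offsets 7–10.
U+B5BA3 → 4-byte form F2 B5 AE A3 at offsets 11–14.
U+0E13 → 3-byte form E0 B8 93 at offsets 15–17.
U+1D7D5 → 4-byte form F0 9D 9F 95 at offsets 18–21.
Offset 19 falls in char 6's range; it's byte 2 of F0 9D 9F 95 = 0x9D.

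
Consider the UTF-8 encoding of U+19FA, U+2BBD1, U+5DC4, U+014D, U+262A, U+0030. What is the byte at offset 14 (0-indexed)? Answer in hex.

0xAA

U+19FA → 3-byte form E1 A7 BA at offsets 0–2.
U+2BBD1 → 4-byte form F0 AB AF 91 at offsets 3–6.
U+5DC4 → 3-byte form E5 B7 84 at offsets 7–9.
U+014D → 2-byte form C5 8D at offsets 10–11.
U+262A → 3-byte form E2 98 AA at offsets 12–14.
Offset 14 falls in char 5's range; it's byte 3 of E2 98 AA = 0xAA.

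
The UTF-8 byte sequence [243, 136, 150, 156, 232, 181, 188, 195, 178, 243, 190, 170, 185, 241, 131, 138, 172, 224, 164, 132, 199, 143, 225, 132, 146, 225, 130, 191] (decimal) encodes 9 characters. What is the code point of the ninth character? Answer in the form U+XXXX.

Offset 0: leading byte 0xF3 = 11110011 → 4-byte char #1 = F3 88 96 9C.
Offset 4: leading byte 0xE8 = 11101000 → 3-byte char #2 = E8 B5 BC.
Offset 7: leading byte 0xC3 = 11000011 → 2-byte char #3 = C3 B2.
Offset 9: leading byte 0xF3 = 11110011 → 4-byte char #4 = F3 BE AA B9.
Offset 13: leading byte 0xF1 = 11110001 → 4-byte char #5 = F1 83 8A AC.
Offset 17: leading byte 0xE0 = 11100000 → 3-byte char #6 = E0 A4 84.
Offset 20: leading byte 0xC7 = 11000111 → 2-byte char #7 = C7 8F.
Offset 22: leading byte 0xE1 = 11100001 → 3-byte char #8 = E1 84 92.
Offset 25: leading byte 0xE1 = 11100001 → 3-byte char #9 = E1 82 BF.
Leading byte 0xE1 = 11100001 matches 1110xxxx → 3-byte sequence.
Byte 1: 0xE1 = 11100001, payload 0001 (4 bits).
Byte 2: 0x82 = 10000010 (10xxxxxx ✓), payload 000010.
Byte 3: 0xBF = 10111111 (10xxxxxx ✓), payload 111111.
Concatenate: 0001000010111111 = 0x10BF (16 bits → U+10BF).

U+10BF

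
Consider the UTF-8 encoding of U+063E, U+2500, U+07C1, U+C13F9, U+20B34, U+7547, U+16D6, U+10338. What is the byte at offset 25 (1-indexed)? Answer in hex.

0xB8

1-indexed offset 25 is 0-indexed offset 24.
U+063E → 2-byte form D8 BE at offsets 0–1.
U+2500 → 3-byte form E2 94 80 at offsets 2–4.
U+07C1 → 2-byte form DF 81 at offsets 5–6.
U+C13F9 → 4-byte form F3 81 8F B9 at offsets 7–10.
U+20B34 → 4-byte form F0 A0 AC B4 at offsets 11–14.
U+7547 → 3-byte form E7 95 87 at offsets 15–17.
U+16D6 → 3-byte form E1 9B 96 at offsets 18–20.
U+10338 → 4-byte form F0 90 8C B8 at offsets 21–24.
Offset 24 falls in char 8's range; it's byte 4 of F0 90 8C B8 = 0xB8.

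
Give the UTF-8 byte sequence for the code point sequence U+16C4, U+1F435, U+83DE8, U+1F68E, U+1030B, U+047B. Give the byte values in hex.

E1 9B 84 F0 9F 90 B5 F2 83 B7 A8 F0 9F 9A 8E F0 90 8C 8B D1 BB

U+16C4: 3-byte form → E1 9B 84.
U+1F435: 4-byte form → F0 9F 90 B5.
U+83DE8: 4-byte form → F2 83 B7 A8.
U+1F68E: 4-byte form → F0 9F 9A 8E.
U+1030B: 4-byte form → F0 90 8C 8B.
U+047B: 2-byte form → D1 BB.
Concatenated (21 bytes): E1 9B 84 F0 9F 90 B5 F2 83 B7 A8 F0 9F 9A 8E F0 90 8C 8B D1 BB.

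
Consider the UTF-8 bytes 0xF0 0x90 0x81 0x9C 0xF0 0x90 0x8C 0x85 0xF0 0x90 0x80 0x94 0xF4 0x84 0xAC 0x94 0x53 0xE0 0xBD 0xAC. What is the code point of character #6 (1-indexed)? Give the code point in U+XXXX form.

U+0F6C

Offset 0: leading byte 0xF0 = 11110000 → 4-byte char #1 = F0 90 81 9C.
Offset 4: leading byte 0xF0 = 11110000 → 4-byte char #2 = F0 90 8C 85.
Offset 8: leading byte 0xF0 = 11110000 → 4-byte char #3 = F0 90 80 94.
Offset 12: leading byte 0xF4 = 11110100 → 4-byte char #4 = F4 84 AC 94.
Offset 16: leading byte 0x53 = 01010011 → 1-byte char #5 = 53.
Offset 17: leading byte 0xE0 = 11100000 → 3-byte char #6 = E0 BD AC.
Leading byte 0xE0 = 11100000 matches 1110xxxx → 3-byte sequence.
Byte 1: 0xE0 = 11100000, payload 0000 (4 bits).
Byte 2: 0xBD = 10111101 (10xxxxxx ✓), payload 111101.
Byte 3: 0xAC = 10101100 (10xxxxxx ✓), payload 101100.
Concatenate: 0000111101101100 = 0xF6C (16 bits → U+0F6C).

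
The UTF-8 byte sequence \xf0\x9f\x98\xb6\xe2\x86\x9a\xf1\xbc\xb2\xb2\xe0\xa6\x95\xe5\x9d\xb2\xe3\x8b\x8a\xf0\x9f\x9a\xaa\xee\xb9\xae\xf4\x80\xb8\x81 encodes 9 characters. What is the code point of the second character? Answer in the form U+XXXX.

U+219A

Offset 0: leading byte 0xF0 = 11110000 → 4-byte char #1 = F0 9F 98 B6.
Offset 4: leading byte 0xE2 = 11100010 → 3-byte char #2 = E2 86 9A.
Leading byte 0xE2 = 11100010 matches 1110xxxx → 3-byte sequence.
Byte 1: 0xE2 = 11100010, payload 0010 (4 bits).
Byte 2: 0x86 = 10000110 (10xxxxxx ✓), payload 000110.
Byte 3: 0x9A = 10011010 (10xxxxxx ✓), payload 011010.
Concatenate: 0010000110011010 = 0x219A (16 bits → U+219A).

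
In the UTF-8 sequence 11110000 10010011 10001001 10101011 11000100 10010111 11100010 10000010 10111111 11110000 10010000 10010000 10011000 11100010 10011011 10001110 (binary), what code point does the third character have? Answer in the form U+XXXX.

U+20BF

Offset 0: leading byte 0xF0 = 11110000 → 4-byte char #1 = F0 93 89 AB.
Offset 4: leading byte 0xC4 = 11000100 → 2-byte char #2 = C4 97.
Offset 6: leading byte 0xE2 = 11100010 → 3-byte char #3 = E2 82 BF.
Leading byte 0xE2 = 11100010 matches 1110xxxx → 3-byte sequence.
Byte 1: 0xE2 = 11100010, payload 0010 (4 bits).
Byte 2: 0x82 = 10000010 (10xxxxxx ✓), payload 000010.
Byte 3: 0xBF = 10111111 (10xxxxxx ✓), payload 111111.
Concatenate: 0010000010111111 = 0x20BF (16 bits → U+20BF).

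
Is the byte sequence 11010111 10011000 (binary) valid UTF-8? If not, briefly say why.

Leading byte 0xD7 = 11010111 → 2-byte form.
Continuation bytes 0x98=10011000 all match 10xxxxxx.
Decoded value 0x5D8 is ≥ 0x80 (shortest form) and not a surrogate.

valid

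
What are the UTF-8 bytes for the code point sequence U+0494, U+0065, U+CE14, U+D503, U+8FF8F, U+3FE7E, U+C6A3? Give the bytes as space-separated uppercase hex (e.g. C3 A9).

U+0494: 2-byte form → D2 94.
U+0065: 1-byte form → 65.
U+CE14: 3-byte form → EC B8 94.
U+D503: 3-byte form → ED 94 83.
U+8FF8F: 4-byte form → F2 8F BE 8F.
U+3FE7E: 4-byte form → F0 BF B9 BE.
U+C6A3: 3-byte form → EC 9A A3.
Concatenated (20 bytes): D2 94 65 EC B8 94 ED 94 83 F2 8F BE 8F F0 BF B9 BE EC 9A A3.

D2 94 65 EC B8 94 ED 94 83 F2 8F BE 8F F0 BF B9 BE EC 9A A3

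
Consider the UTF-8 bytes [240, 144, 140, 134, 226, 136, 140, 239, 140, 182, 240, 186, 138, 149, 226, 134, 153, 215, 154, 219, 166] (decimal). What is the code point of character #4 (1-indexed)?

U+3A295

Offset 0: leading byte 0xF0 = 11110000 → 4-byte char #1 = F0 90 8C 86.
Offset 4: leading byte 0xE2 = 11100010 → 3-byte char #2 = E2 88 8C.
Offset 7: leading byte 0xEF = 11101111 → 3-byte char #3 = EF 8C B6.
Offset 10: leading byte 0xF0 = 11110000 → 4-byte char #4 = F0 BA 8A 95.
Leading byte 0xF0 = 11110000 matches 11110xxx → 4-byte sequence.
Byte 1: 0xF0 = 11110000, payload 000 (3 bits).
Byte 2: 0xBA = 10111010 (10xxxxxx ✓), payload 111010.
Byte 3: 0x8A = 10001010 (10xxxxxx ✓), payload 001010.
Byte 4: 0x95 = 10010101 (10xxxxxx ✓), payload 010101.
Concatenate: 000111010001010010101 = 0x3A295 (21 bits → U+3A295).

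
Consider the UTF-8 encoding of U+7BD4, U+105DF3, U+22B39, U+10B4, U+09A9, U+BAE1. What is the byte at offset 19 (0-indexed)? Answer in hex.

0xA1

U+7BD4 → 3-byte form E7 AF 94 at offsets 0–2.
U+105DF3 → 4-byte form F4 85 B7 B3 at offsets 3–6.
U+22B39 → 4-byte form F0 A2 AC B9 at offsets 7–10.
U+10B4 → 3-byte form E1 82 B4 at offsets 11–13.
U+09A9 → 3-byte form E0 A6 A9 at offsets 14–16.
U+BAE1 → 3-byte form EB AB A1 at offsets 17–19.
Offset 19 falls in char 6's range; it's byte 3 of EB AB A1 = 0xA1.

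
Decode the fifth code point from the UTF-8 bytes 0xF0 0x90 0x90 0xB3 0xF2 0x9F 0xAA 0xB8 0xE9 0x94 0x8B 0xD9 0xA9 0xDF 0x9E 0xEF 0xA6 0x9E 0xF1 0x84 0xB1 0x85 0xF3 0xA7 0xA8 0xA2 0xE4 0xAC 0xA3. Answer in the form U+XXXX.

Offset 0: leading byte 0xF0 = 11110000 → 4-byte char #1 = F0 90 90 B3.
Offset 4: leading byte 0xF2 = 11110010 → 4-byte char #2 = F2 9F AA B8.
Offset 8: leading byte 0xE9 = 11101001 → 3-byte char #3 = E9 94 8B.
Offset 11: leading byte 0xD9 = 11011001 → 2-byte char #4 = D9 A9.
Offset 13: leading byte 0xDF = 11011111 → 2-byte char #5 = DF 9E.
Leading byte 0xDF = 11011111 matches 110xxxxx → 2-byte sequence.
Byte 1: 0xDF = 11011111, payload 11111 (5 bits).
Byte 2: 0x9E = 10011110 (10xxxxxx ✓), payload 011110.
Concatenate: 11111011110 = 0x7DE (11 bits → U+07DE).

U+07DE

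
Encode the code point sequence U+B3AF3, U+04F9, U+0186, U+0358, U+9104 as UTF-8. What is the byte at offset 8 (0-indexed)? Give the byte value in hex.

0xCD

U+B3AF3 → 4-byte form F2 B3 AB B3 at offsets 0–3.
U+04F9 → 2-byte form D3 B9 at offsets 4–5.
U+0186 → 2-byte form C6 86 at offsets 6–7.
U+0358 → 2-byte form CD 98 at offsets 8–9.
Offset 8 falls in char 4's range; it's byte 1 of CD 98 = 0xCD.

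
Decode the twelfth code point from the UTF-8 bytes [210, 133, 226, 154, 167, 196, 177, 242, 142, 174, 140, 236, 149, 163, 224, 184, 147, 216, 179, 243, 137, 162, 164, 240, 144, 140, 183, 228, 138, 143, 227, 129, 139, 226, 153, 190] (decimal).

U+267E

Offset 0: leading byte 0xD2 = 11010010 → 2-byte char #1 = D2 85.
Offset 2: leading byte 0xE2 = 11100010 → 3-byte char #2 = E2 9A A7.
Offset 5: leading byte 0xC4 = 11000100 → 2-byte char #3 = C4 B1.
Offset 7: leading byte 0xF2 = 11110010 → 4-byte char #4 = F2 8E AE 8C.
Offset 11: leading byte 0xEC = 11101100 → 3-byte char #5 = EC 95 A3.
Offset 14: leading byte 0xE0 = 11100000 → 3-byte char #6 = E0 B8 93.
Offset 17: leading byte 0xD8 = 11011000 → 2-byte char #7 = D8 B3.
Offset 19: leading byte 0xF3 = 11110011 → 4-byte char #8 = F3 89 A2 A4.
Offset 23: leading byte 0xF0 = 11110000 → 4-byte char #9 = F0 90 8C B7.
Offset 27: leading byte 0xE4 = 11100100 → 3-byte char #10 = E4 8A 8F.
Offset 30: leading byte 0xE3 = 11100011 → 3-byte char #11 = E3 81 8B.
Offset 33: leading byte 0xE2 = 11100010 → 3-byte char #12 = E2 99 BE.
Leading byte 0xE2 = 11100010 matches 1110xxxx → 3-byte sequence.
Byte 1: 0xE2 = 11100010, payload 0010 (4 bits).
Byte 2: 0x99 = 10011001 (10xxxxxx ✓), payload 011001.
Byte 3: 0xBE = 10111110 (10xxxxxx ✓), payload 111110.
Concatenate: 0010011001111110 = 0x267E (16 bits → U+267E).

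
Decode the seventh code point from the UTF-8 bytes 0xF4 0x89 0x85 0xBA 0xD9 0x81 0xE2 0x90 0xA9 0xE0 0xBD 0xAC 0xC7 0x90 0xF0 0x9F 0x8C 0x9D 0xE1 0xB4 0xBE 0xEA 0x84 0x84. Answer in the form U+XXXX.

U+1D3E

Offset 0: leading byte 0xF4 = 11110100 → 4-byte char #1 = F4 89 85 BA.
Offset 4: leading byte 0xD9 = 11011001 → 2-byte char #2 = D9 81.
Offset 6: leading byte 0xE2 = 11100010 → 3-byte char #3 = E2 90 A9.
Offset 9: leading byte 0xE0 = 11100000 → 3-byte char #4 = E0 BD AC.
Offset 12: leading byte 0xC7 = 11000111 → 2-byte char #5 = C7 90.
Offset 14: leading byte 0xF0 = 11110000 → 4-byte char #6 = F0 9F 8C 9D.
Offset 18: leading byte 0xE1 = 11100001 → 3-byte char #7 = E1 B4 BE.
Leading byte 0xE1 = 11100001 matches 1110xxxx → 3-byte sequence.
Byte 1: 0xE1 = 11100001, payload 0001 (4 bits).
Byte 2: 0xB4 = 10110100 (10xxxxxx ✓), payload 110100.
Byte 3: 0xBE = 10111110 (10xxxxxx ✓), payload 111110.
Concatenate: 0001110100111110 = 0x1D3E (16 bits → U+1D3E).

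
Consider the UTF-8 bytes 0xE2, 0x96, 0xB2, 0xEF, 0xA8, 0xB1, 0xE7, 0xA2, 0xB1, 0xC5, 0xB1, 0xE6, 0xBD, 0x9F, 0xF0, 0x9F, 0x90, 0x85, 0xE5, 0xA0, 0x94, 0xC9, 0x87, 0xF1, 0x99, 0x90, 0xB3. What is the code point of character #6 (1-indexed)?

Offset 0: leading byte 0xE2 = 11100010 → 3-byte char #1 = E2 96 B2.
Offset 3: leading byte 0xEF = 11101111 → 3-byte char #2 = EF A8 B1.
Offset 6: leading byte 0xE7 = 11100111 → 3-byte char #3 = E7 A2 B1.
Offset 9: leading byte 0xC5 = 11000101 → 2-byte char #4 = C5 B1.
Offset 11: leading byte 0xE6 = 11100110 → 3-byte char #5 = E6 BD 9F.
Offset 14: leading byte 0xF0 = 11110000 → 4-byte char #6 = F0 9F 90 85.
Leading byte 0xF0 = 11110000 matches 11110xxx → 4-byte sequence.
Byte 1: 0xF0 = 11110000, payload 000 (3 bits).
Byte 2: 0x9F = 10011111 (10xxxxxx ✓), payload 011111.
Byte 3: 0x90 = 10010000 (10xxxxxx ✓), payload 010000.
Byte 4: 0x85 = 10000101 (10xxxxxx ✓), payload 000101.
Concatenate: 000011111010000000101 = 0x1F405 (21 bits → U+1F405).

U+1F405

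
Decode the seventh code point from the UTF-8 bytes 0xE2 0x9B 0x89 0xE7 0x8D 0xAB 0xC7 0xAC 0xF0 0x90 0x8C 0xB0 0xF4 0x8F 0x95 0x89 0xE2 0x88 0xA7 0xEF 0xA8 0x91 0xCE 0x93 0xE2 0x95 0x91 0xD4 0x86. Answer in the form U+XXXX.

U+FA11

Offset 0: leading byte 0xE2 = 11100010 → 3-byte char #1 = E2 9B 89.
Offset 3: leading byte 0xE7 = 11100111 → 3-byte char #2 = E7 8D AB.
Offset 6: leading byte 0xC7 = 11000111 → 2-byte char #3 = C7 AC.
Offset 8: leading byte 0xF0 = 11110000 → 4-byte char #4 = F0 90 8C B0.
Offset 12: leading byte 0xF4 = 11110100 → 4-byte char #5 = F4 8F 95 89.
Offset 16: leading byte 0xE2 = 11100010 → 3-byte char #6 = E2 88 A7.
Offset 19: leading byte 0xEF = 11101111 → 3-byte char #7 = EF A8 91.
Leading byte 0xEF = 11101111 matches 1110xxxx → 3-byte sequence.
Byte 1: 0xEF = 11101111, payload 1111 (4 bits).
Byte 2: 0xA8 = 10101000 (10xxxxxx ✓), payload 101000.
Byte 3: 0x91 = 10010001 (10xxxxxx ✓), payload 010001.
Concatenate: 1111101000010001 = 0xFA11 (16 bits → U+FA11).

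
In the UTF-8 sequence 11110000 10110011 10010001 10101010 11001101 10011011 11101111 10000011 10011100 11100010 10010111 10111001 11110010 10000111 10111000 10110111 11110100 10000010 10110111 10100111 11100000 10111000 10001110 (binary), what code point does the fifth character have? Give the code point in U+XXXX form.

Offset 0: leading byte 0xF0 = 11110000 → 4-byte char #1 = F0 B3 91 AA.
Offset 4: leading byte 0xCD = 11001101 → 2-byte char #2 = CD 9B.
Offset 6: leading byte 0xEF = 11101111 → 3-byte char #3 = EF 83 9C.
Offset 9: leading byte 0xE2 = 11100010 → 3-byte char #4 = E2 97 B9.
Offset 12: leading byte 0xF2 = 11110010 → 4-byte char #5 = F2 87 B8 B7.
Leading byte 0xF2 = 11110010 matches 11110xxx → 4-byte sequence.
Byte 1: 0xF2 = 11110010, payload 010 (3 bits).
Byte 2: 0x87 = 10000111 (10xxxxxx ✓), payload 000111.
Byte 3: 0xB8 = 10111000 (10xxxxxx ✓), payload 111000.
Byte 4: 0xB7 = 10110111 (10xxxxxx ✓), payload 110111.
Concatenate: 010000111111000110111 = 0x87E37 (21 bits → U+87E37).

U+87E37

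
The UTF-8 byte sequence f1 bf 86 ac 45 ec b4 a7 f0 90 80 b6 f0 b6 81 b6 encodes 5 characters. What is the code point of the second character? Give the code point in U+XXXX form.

Offset 0: leading byte 0xF1 = 11110001 → 4-byte char #1 = F1 BF 86 AC.
Offset 4: leading byte 0x45 = 01000101 → 1-byte char #2 = 45.
Leading byte 0x45 = 01000101 matches 0xxxxxxx → 1-byte sequence.
Byte 1: 0x45 = 01000101, payload 1000101 (7 bits).
Concatenate: 1000101 = 0x45 (7 bits → U+0045).

U+0045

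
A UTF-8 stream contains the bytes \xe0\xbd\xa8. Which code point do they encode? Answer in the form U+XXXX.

Leading byte 0xE0 = 11100000 matches 1110xxxx → 3-byte sequence.
Byte 1: 0xE0 = 11100000, payload 0000 (4 bits).
Byte 2: 0xBD = 10111101 (10xxxxxx ✓), payload 111101.
Byte 3: 0xA8 = 10101000 (10xxxxxx ✓), payload 101000.
Concatenate: 0000111101101000 = 0xF68 (16 bits → U+0F68).

U+0F68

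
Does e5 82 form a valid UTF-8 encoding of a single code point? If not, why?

invalid (sequence truncated)

Leading byte 0xE5 = 11100101 → 3-byte form, but only 2 bytes are present.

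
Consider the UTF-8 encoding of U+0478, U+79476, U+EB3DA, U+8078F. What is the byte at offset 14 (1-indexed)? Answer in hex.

0x8F

1-indexed offset 14 is 0-indexed offset 13.
U+0478 → 2-byte form D1 B8 at offsets 0–1.
U+79476 → 4-byte form F1 B9 91 B6 at offsets 2–5.
U+EB3DA → 4-byte form F3 AB 8F 9A at offsets 6–9.
U+8078F → 4-byte form F2 80 9E 8F at offsets 10–13.
Offset 13 falls in char 4's range; it's byte 4 of F2 80 9E 8F = 0x8F.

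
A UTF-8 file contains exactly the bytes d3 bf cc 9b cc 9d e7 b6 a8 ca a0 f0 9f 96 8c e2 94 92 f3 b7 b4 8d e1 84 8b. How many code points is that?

Byte at offset 0: 0xD3 = 11010011 → 2-byte char (#1). Advance 2.
Byte at offset 2: 0xCC = 11001100 → 2-byte char (#2). Advance 2.
Byte at offset 4: 0xCC = 11001100 → 2-byte char (#3). Advance 2.
Byte at offset 6: 0xE7 = 11100111 → 3-byte char (#4). Advance 3.
Byte at offset 9: 0xCA = 11001010 → 2-byte char (#5). Advance 2.
Byte at offset 11: 0xF0 = 11110000 → 4-byte char (#6). Advance 4.
Byte at offset 15: 0xE2 = 11100010 → 3-byte char (#7). Advance 3.
Byte at offset 18: 0xF3 = 11110011 → 4-byte char (#8). Advance 4.
Byte at offset 22: 0xE1 = 11100001 → 3-byte char (#9). Advance 3.
Reached end at offset 25 after 9 code points.

9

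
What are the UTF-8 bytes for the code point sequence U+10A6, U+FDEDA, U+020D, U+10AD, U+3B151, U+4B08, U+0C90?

E1 82 A6 F3 BD BB 9A C8 8D E1 82 AD F0 BB 85 91 E4 AC 88 E0 B2 90

U+10A6: 3-byte form → E1 82 A6.
U+FDEDA: 4-byte form → F3 BD BB 9A.
U+020D: 2-byte form → C8 8D.
U+10AD: 3-byte form → E1 82 AD.
U+3B151: 4-byte form → F0 BB 85 91.
U+4B08: 3-byte form → E4 AC 88.
U+0C90: 3-byte form → E0 B2 90.
Concatenated (22 bytes): E1 82 A6 F3 BD BB 9A C8 8D E1 82 AD F0 BB 85 91 E4 AC 88 E0 B2 90.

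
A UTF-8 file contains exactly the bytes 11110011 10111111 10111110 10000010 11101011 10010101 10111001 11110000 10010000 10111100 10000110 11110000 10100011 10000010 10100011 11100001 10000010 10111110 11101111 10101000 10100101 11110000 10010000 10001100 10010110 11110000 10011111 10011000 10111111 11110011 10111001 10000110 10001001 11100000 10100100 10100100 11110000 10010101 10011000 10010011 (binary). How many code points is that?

11

Byte at offset 0: 0xF3 = 11110011 → 4-byte char (#1). Advance 4.
Byte at offset 4: 0xEB = 11101011 → 3-byte char (#2). Advance 3.
Byte at offset 7: 0xF0 = 11110000 → 4-byte char (#3). Advance 4.
Byte at offset 11: 0xF0 = 11110000 → 4-byte char (#4). Advance 4.
Byte at offset 15: 0xE1 = 11100001 → 3-byte char (#5). Advance 3.
Byte at offset 18: 0xEF = 11101111 → 3-byte char (#6). Advance 3.
Byte at offset 21: 0xF0 = 11110000 → 4-byte char (#7). Advance 4.
Byte at offset 25: 0xF0 = 11110000 → 4-byte char (#8). Advance 4.
Byte at offset 29: 0xF3 = 11110011 → 4-byte char (#9). Advance 4.
Byte at offset 33: 0xE0 = 11100000 → 3-byte char (#10). Advance 3.
Byte at offset 36: 0xF0 = 11110000 → 4-byte char (#11). Advance 4.
Reached end at offset 40 after 11 code points.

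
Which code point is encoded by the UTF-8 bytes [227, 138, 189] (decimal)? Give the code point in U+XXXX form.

Leading byte 0xE3 = 11100011 matches 1110xxxx → 3-byte sequence.
Byte 1: 0xE3 = 11100011, payload 0011 (4 bits).
Byte 2: 0x8A = 10001010 (10xxxxxx ✓), payload 001010.
Byte 3: 0xBD = 10111101 (10xxxxxx ✓), payload 111101.
Concatenate: 0011001010111101 = 0x32BD (16 bits → U+32BD).

U+32BD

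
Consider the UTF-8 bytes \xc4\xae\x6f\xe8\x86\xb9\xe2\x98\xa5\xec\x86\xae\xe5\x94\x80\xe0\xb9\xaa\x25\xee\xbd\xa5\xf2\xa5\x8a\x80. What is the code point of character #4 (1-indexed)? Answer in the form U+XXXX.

Offset 0: leading byte 0xC4 = 11000100 → 2-byte char #1 = C4 AE.
Offset 2: leading byte 0x6F = 01101111 → 1-byte char #2 = 6F.
Offset 3: leading byte 0xE8 = 11101000 → 3-byte char #3 = E8 86 B9.
Offset 6: leading byte 0xE2 = 11100010 → 3-byte char #4 = E2 98 A5.
Leading byte 0xE2 = 11100010 matches 1110xxxx → 3-byte sequence.
Byte 1: 0xE2 = 11100010, payload 0010 (4 bits).
Byte 2: 0x98 = 10011000 (10xxxxxx ✓), payload 011000.
Byte 3: 0xA5 = 10100101 (10xxxxxx ✓), payload 100101.
Concatenate: 0010011000100101 = 0x2625 (16 bits → U+2625).

U+2625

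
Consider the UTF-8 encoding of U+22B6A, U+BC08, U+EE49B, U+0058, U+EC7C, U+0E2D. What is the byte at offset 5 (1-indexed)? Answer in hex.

1-indexed offset 5 is 0-indexed offset 4.
U+22B6A → 4-byte form F0 A2 AD AA at offsets 0–3.
U+BC08 → 3-byte form EB B0 88 at offsets 4–6.
Offset 4 falls in char 2's range; it's byte 1 of EB B0 88 = 0xEB.

0xEB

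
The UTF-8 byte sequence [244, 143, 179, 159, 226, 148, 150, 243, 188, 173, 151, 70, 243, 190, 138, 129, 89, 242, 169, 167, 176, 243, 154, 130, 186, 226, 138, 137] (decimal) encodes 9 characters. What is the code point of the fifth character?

Offset 0: leading byte 0xF4 = 11110100 → 4-byte char #1 = F4 8F B3 9F.
Offset 4: leading byte 0xE2 = 11100010 → 3-byte char #2 = E2 94 96.
Offset 7: leading byte 0xF3 = 11110011 → 4-byte char #3 = F3 BC AD 97.
Offset 11: leading byte 0x46 = 01000110 → 1-byte char #4 = 46.
Offset 12: leading byte 0xF3 = 11110011 → 4-byte char #5 = F3 BE 8A 81.
Leading byte 0xF3 = 11110011 matches 11110xxx → 4-byte sequence.
Byte 1: 0xF3 = 11110011, payload 011 (3 bits).
Byte 2: 0xBE = 10111110 (10xxxxxx ✓), payload 111110.
Byte 3: 0x8A = 10001010 (10xxxxxx ✓), payload 001010.
Byte 4: 0x81 = 10000001 (10xxxxxx ✓), payload 000001.
Concatenate: 011111110001010000001 = 0xFE281 (21 bits → U+FE281).

U+FE281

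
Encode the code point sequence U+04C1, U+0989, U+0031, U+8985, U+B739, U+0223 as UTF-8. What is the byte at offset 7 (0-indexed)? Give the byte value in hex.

U+04C1 → 2-byte form D3 81 at offsets 0–1.
U+0989 → 3-byte form E0 A6 89 at offsets 2–4.
U+0031 → 1-byte form 31 at offsets 5–5.
U+8985 → 3-byte form E8 A6 85 at offsets 6–8.
Offset 7 falls in char 4's range; it's byte 2 of E8 A6 85 = 0xA6.

0xA6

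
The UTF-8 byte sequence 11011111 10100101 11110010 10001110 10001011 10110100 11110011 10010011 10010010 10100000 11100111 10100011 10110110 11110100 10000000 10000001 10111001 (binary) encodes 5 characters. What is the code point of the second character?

U+8E2F4

Offset 0: leading byte 0xDF = 11011111 → 2-byte char #1 = DF A5.
Offset 2: leading byte 0xF2 = 11110010 → 4-byte char #2 = F2 8E 8B B4.
Leading byte 0xF2 = 11110010 matches 11110xxx → 4-byte sequence.
Byte 1: 0xF2 = 11110010, payload 010 (3 bits).
Byte 2: 0x8E = 10001110 (10xxxxxx ✓), payload 001110.
Byte 3: 0x8B = 10001011 (10xxxxxx ✓), payload 001011.
Byte 4: 0xB4 = 10110100 (10xxxxxx ✓), payload 110100.
Concatenate: 010001110001011110100 = 0x8E2F4 (21 bits → U+8E2F4).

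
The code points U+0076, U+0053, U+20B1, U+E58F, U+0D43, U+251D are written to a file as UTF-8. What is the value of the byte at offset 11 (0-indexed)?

U+0076 → 1-byte form 76 at offsets 0–0.
U+0053 → 1-byte form 53 at offsets 1–1.
U+20B1 → 3-byte form E2 82 B1 at offsets 2–4.
U+E58F → 3-byte form EE 96 8F at offsets 5–7.
U+0D43 → 3-byte form E0 B5 83 at offsets 8–10.
U+251D → 3-byte form E2 94 9D at offsets 11–13.
Offset 11 falls in char 6's range; it's byte 1 of E2 94 9D = 0xE2.

0xE2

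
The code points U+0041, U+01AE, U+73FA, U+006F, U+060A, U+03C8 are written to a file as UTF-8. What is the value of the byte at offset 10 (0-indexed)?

U+0041 → 1-byte form 41 at offsets 0–0.
U+01AE → 2-byte form C6 AE at offsets 1–2.
U+73FA → 3-byte form E7 8F BA at offsets 3–5.
U+006F → 1-byte form 6F at offsets 6–6.
U+060A → 2-byte form D8 8A at offsets 7–8.
U+03C8 → 2-byte form CF 88 at offsets 9–10.
Offset 10 falls in char 6's range; it's byte 2 of CF 88 = 0x88.

0x88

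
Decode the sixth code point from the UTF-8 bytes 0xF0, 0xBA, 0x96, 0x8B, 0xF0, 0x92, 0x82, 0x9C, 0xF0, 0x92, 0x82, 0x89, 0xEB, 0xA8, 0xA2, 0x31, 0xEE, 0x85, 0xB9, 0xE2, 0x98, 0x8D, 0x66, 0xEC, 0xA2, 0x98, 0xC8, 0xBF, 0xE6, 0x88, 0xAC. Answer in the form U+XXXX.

Offset 0: leading byte 0xF0 = 11110000 → 4-byte char #1 = F0 BA 96 8B.
Offset 4: leading byte 0xF0 = 11110000 → 4-byte char #2 = F0 92 82 9C.
Offset 8: leading byte 0xF0 = 11110000 → 4-byte char #3 = F0 92 82 89.
Offset 12: leading byte 0xEB = 11101011 → 3-byte char #4 = EB A8 A2.
Offset 15: leading byte 0x31 = 00110001 → 1-byte char #5 = 31.
Offset 16: leading byte 0xEE = 11101110 → 3-byte char #6 = EE 85 B9.
Leading byte 0xEE = 11101110 matches 1110xxxx → 3-byte sequence.
Byte 1: 0xEE = 11101110, payload 1110 (4 bits).
Byte 2: 0x85 = 10000101 (10xxxxxx ✓), payload 000101.
Byte 3: 0xB9 = 10111001 (10xxxxxx ✓), payload 111001.
Concatenate: 1110000101111001 = 0xE179 (16 bits → U+E179).

U+E179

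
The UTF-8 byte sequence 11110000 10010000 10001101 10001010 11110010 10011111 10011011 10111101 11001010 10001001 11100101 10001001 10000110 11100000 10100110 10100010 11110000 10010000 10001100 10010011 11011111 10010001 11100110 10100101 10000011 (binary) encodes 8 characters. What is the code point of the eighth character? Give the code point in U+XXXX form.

U+6943

Offset 0: leading byte 0xF0 = 11110000 → 4-byte char #1 = F0 90 8D 8A.
Offset 4: leading byte 0xF2 = 11110010 → 4-byte char #2 = F2 9F 9B BD.
Offset 8: leading byte 0xCA = 11001010 → 2-byte char #3 = CA 89.
Offset 10: leading byte 0xE5 = 11100101 → 3-byte char #4 = E5 89 86.
Offset 13: leading byte 0xE0 = 11100000 → 3-byte char #5 = E0 A6 A2.
Offset 16: leading byte 0xF0 = 11110000 → 4-byte char #6 = F0 90 8C 93.
Offset 20: leading byte 0xDF = 11011111 → 2-byte char #7 = DF 91.
Offset 22: leading byte 0xE6 = 11100110 → 3-byte char #8 = E6 A5 83.
Leading byte 0xE6 = 11100110 matches 1110xxxx → 3-byte sequence.
Byte 1: 0xE6 = 11100110, payload 0110 (4 bits).
Byte 2: 0xA5 = 10100101 (10xxxxxx ✓), payload 100101.
Byte 3: 0x83 = 10000011 (10xxxxxx ✓), payload 000011.
Concatenate: 0110100101000011 = 0x6943 (16 bits → U+6943).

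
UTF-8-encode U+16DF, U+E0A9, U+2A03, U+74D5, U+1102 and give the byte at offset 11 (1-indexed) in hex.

1-indexed offset 11 is 0-indexed offset 10.
U+16DF → 3-byte form E1 9B 9F at offsets 0–2.
U+E0A9 → 3-byte form EE 82 A9 at offsets 3–5.
U+2A03 → 3-byte form E2 A8 83 at offsets 6–8.
U+74D5 → 3-byte form E7 93 95 at offsets 9–11.
Offset 10 falls in char 4's range; it's byte 2 of E7 93 95 = 0x93.

0x93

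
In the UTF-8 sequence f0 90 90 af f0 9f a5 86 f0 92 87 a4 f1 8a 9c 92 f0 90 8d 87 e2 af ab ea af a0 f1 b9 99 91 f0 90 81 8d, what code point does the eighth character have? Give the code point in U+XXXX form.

Offset 0: leading byte 0xF0 = 11110000 → 4-byte char #1 = F0 90 90 AF.
Offset 4: leading byte 0xF0 = 11110000 → 4-byte char #2 = F0 9F A5 86.
Offset 8: leading byte 0xF0 = 11110000 → 4-byte char #3 = F0 92 87 A4.
Offset 12: leading byte 0xF1 = 11110001 → 4-byte char #4 = F1 8A 9C 92.
Offset 16: leading byte 0xF0 = 11110000 → 4-byte char #5 = F0 90 8D 87.
Offset 20: leading byte 0xE2 = 11100010 → 3-byte char #6 = E2 AF AB.
Offset 23: leading byte 0xEA = 11101010 → 3-byte char #7 = EA AF A0.
Offset 26: leading byte 0xF1 = 11110001 → 4-byte char #8 = F1 B9 99 91.
Leading byte 0xF1 = 11110001 matches 11110xxx → 4-byte sequence.
Byte 1: 0xF1 = 11110001, payload 001 (3 bits).
Byte 2: 0xB9 = 10111001 (10xxxxxx ✓), payload 111001.
Byte 3: 0x99 = 10011001 (10xxxxxx ✓), payload 011001.
Byte 4: 0x91 = 10010001 (10xxxxxx ✓), payload 010001.
Concatenate: 001111001011001010001 = 0x79651 (21 bits → U+79651).

U+79651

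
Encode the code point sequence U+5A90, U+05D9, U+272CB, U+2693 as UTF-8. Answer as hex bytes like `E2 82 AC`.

U+5A90: 3-byte form → E5 AA 90.
U+05D9: 2-byte form → D7 99.
U+272CB: 4-byte form → F0 A7 8B 8B.
U+2693: 3-byte form → E2 9A 93.
Concatenated (12 bytes): E5 AA 90 D7 99 F0 A7 8B 8B E2 9A 93.

E5 AA 90 D7 99 F0 A7 8B 8B E2 9A 93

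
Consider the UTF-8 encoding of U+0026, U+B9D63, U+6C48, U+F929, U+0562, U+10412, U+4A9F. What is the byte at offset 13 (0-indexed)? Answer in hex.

U+0026 → 1-byte form 26 at offsets 0–0.
U+B9D63 → 4-byte form F2 B9 B5 A3 at offsets 1–4.
U+6C48 → 3-byte form E6 B1 88 at offsets 5–7.
U+F929 → 3-byte form EF A4 A9 at offsets 8–10.
U+0562 → 2-byte form D5 A2 at offsets 11–12.
U+10412 → 4-byte form F0 90 90 92 at offsets 13–16.
Offset 13 falls in char 6's range; it's byte 1 of F0 90 90 92 = 0xF0.

0xF0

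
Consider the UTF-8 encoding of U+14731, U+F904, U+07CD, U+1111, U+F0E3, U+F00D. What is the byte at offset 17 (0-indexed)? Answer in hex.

0x8D

U+14731 → 4-byte form F0 94 9C B1 at offsets 0–3.
U+F904 → 3-byte form EF A4 84 at offsets 4–6.
U+07CD → 2-byte form DF 8D at offsets 7–8.
U+1111 → 3-byte form E1 84 91 at offsets 9–11.
U+F0E3 → 3-byte form EF 83 A3 at offsets 12–14.
U+F00D → 3-byte form EF 80 8D at offsets 15–17.
Offset 17 falls in char 6's range; it's byte 3 of EF 80 8D = 0x8D.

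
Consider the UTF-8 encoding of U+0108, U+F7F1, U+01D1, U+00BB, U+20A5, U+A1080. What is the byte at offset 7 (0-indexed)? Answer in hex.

0xC2

U+0108 → 2-byte form C4 88 at offsets 0–1.
U+F7F1 → 3-byte form EF 9F B1 at offsets 2–4.
U+01D1 → 2-byte form C7 91 at offsets 5–6.
U+00BB → 2-byte form C2 BB at offsets 7–8.
Offset 7 falls in char 4's range; it's byte 1 of C2 BB = 0xC2.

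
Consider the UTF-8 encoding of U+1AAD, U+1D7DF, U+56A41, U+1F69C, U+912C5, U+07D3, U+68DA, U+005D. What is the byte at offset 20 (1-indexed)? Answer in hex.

0xDF

1-indexed offset 20 is 0-indexed offset 19.
U+1AAD → 3-byte form E1 AA AD at offsets 0–2.
U+1D7DF → 4-byte form F0 9D 9F 9F at offsets 3–6.
U+56A41 → 4-byte form F1 96 A9 81 at offsets 7–10.
U+1F69C → 4-byte form F0 9F 9A 9C at offsets 11–14.
U+912C5 → 4-byte form F2 91 8B 85 at offsets 15–18.
U+07D3 → 2-byte form DF 93 at offsets 19–20.
Offset 19 falls in char 6's range; it's byte 1 of DF 93 = 0xDF.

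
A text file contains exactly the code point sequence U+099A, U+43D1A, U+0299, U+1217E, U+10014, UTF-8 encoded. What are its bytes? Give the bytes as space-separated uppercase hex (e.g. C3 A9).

E0 A6 9A F1 83 B4 9A CA 99 F0 92 85 BE F0 90 80 94

U+099A: 3-byte form → E0 A6 9A.
U+43D1A: 4-byte form → F1 83 B4 9A.
U+0299: 2-byte form → CA 99.
U+1217E: 4-byte form → F0 92 85 BE.
U+10014: 4-byte form → F0 90 80 94.
Concatenated (17 bytes): E0 A6 9A F1 83 B4 9A CA 99 F0 92 85 BE F0 90 80 94.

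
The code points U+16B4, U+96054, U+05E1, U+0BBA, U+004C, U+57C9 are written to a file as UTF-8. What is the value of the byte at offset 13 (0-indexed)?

0xE5

U+16B4 → 3-byte form E1 9A B4 at offsets 0–2.
U+96054 → 4-byte form F2 96 81 94 at offsets 3–6.
U+05E1 → 2-byte form D7 A1 at offsets 7–8.
U+0BBA → 3-byte form E0 AE BA at offsets 9–11.
U+004C → 1-byte form 4C at offsets 12–12.
U+57C9 → 3-byte form E5 9F 89 at offsets 13–15.
Offset 13 falls in char 6's range; it's byte 1 of E5 9F 89 = 0xE5.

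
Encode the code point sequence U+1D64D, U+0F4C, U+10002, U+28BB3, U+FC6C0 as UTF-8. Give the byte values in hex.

F0 9D 99 8D E0 BD 8C F0 90 80 82 F0 A8 AE B3 F3 BC 9B 80

U+1D64D: 4-byte form → F0 9D 99 8D.
U+0F4C: 3-byte form → E0 BD 8C.
U+10002: 4-byte form → F0 90 80 82.
U+28BB3: 4-byte form → F0 A8 AE B3.
U+FC6C0: 4-byte form → F3 BC 9B 80.
Concatenated (19 bytes): F0 9D 99 8D E0 BD 8C F0 90 80 82 F0 A8 AE B3 F3 BC 9B 80.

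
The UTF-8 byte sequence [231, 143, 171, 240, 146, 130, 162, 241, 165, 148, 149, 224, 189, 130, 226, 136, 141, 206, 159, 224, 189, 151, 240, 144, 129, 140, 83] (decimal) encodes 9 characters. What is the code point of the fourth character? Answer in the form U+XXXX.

U+0F42

Offset 0: leading byte 0xE7 = 11100111 → 3-byte char #1 = E7 8F AB.
Offset 3: leading byte 0xF0 = 11110000 → 4-byte char #2 = F0 92 82 A2.
Offset 7: leading byte 0xF1 = 11110001 → 4-byte char #3 = F1 A5 94 95.
Offset 11: leading byte 0xE0 = 11100000 → 3-byte char #4 = E0 BD 82.
Leading byte 0xE0 = 11100000 matches 1110xxxx → 3-byte sequence.
Byte 1: 0xE0 = 11100000, payload 0000 (4 bits).
Byte 2: 0xBD = 10111101 (10xxxxxx ✓), payload 111101.
Byte 3: 0x82 = 10000010 (10xxxxxx ✓), payload 000010.
Concatenate: 0000111101000010 = 0xF42 (16 bits → U+0F42).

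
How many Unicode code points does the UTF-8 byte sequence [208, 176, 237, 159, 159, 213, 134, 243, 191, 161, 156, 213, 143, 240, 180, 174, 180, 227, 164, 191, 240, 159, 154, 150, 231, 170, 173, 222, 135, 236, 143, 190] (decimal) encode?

Byte at offset 0: 0xD0 = 11010000 → 2-byte char (#1). Advance 2.
Byte at offset 2: 0xED = 11101101 → 3-byte char (#2). Advance 3.
Byte at offset 5: 0xD5 = 11010101 → 2-byte char (#3). Advance 2.
Byte at offset 7: 0xF3 = 11110011 → 4-byte char (#4). Advance 4.
Byte at offset 11: 0xD5 = 11010101 → 2-byte char (#5). Advance 2.
Byte at offset 13: 0xF0 = 11110000 → 4-byte char (#6). Advance 4.
Byte at offset 17: 0xE3 = 11100011 → 3-byte char (#7). Advance 3.
Byte at offset 20: 0xF0 = 11110000 → 4-byte char (#8). Advance 4.
Byte at offset 24: 0xE7 = 11100111 → 3-byte char (#9). Advance 3.
Byte at offset 27: 0xDE = 11011110 → 2-byte char (#10). Advance 2.
Byte at offset 29: 0xEC = 11101100 → 3-byte char (#11). Advance 3.
Reached end at offset 32 after 11 code points.

11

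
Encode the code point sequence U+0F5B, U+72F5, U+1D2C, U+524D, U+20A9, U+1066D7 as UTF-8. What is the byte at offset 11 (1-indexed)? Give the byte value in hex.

1-indexed offset 11 is 0-indexed offset 10.
U+0F5B → 3-byte form E0 BD 9B at offsets 0–2.
U+72F5 → 3-byte form E7 8B B5 at offsets 3–5.
U+1D2C → 3-byte form E1 B4 AC at offsets 6–8.
U+524D → 3-byte form E5 89 8D at offsets 9–11.
Offset 10 falls in char 4's range; it's byte 2 of E5 89 8D = 0x89.

0x89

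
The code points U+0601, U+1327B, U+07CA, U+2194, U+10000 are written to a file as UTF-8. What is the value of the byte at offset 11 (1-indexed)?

1-indexed offset 11 is 0-indexed offset 10.
U+0601 → 2-byte form D8 81 at offsets 0–1.
U+1327B → 4-byte form F0 93 89 BB at offsets 2–5.
U+07CA → 2-byte form DF 8A at offsets 6–7.
U+2194 → 3-byte form E2 86 94 at offsets 8–10.
Offset 10 falls in char 4's range; it's byte 3 of E2 86 94 = 0x94.

0x94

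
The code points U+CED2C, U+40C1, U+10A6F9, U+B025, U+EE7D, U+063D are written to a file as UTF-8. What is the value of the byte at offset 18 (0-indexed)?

U+CED2C → 4-byte form F3 8E B4 AC at offsets 0–3.
U+40C1 → 3-byte form E4 83 81 at offsets 4–6.
U+10A6F9 → 4-byte form F4 8A 9B B9 at offsets 7–10.
U+B025 → 3-byte form EB 80 A5 at offsets 11–13.
U+EE7D → 3-byte form EE B9 BD at offsets 14–16.
U+063D → 2-byte form D8 BD at offsets 17–18.
Offset 18 falls in char 6's range; it's byte 2 of D8 BD = 0xBD.

0xBD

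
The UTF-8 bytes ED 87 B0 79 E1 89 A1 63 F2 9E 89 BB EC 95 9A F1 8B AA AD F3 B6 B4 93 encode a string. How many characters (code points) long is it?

8

Byte at offset 0: 0xED = 11101101 → 3-byte char (#1). Advance 3.
Byte at offset 3: 0x79 = 01111001 → 1-byte char (#2). Advance 1.
Byte at offset 4: 0xE1 = 11100001 → 3-byte char (#3). Advance 3.
Byte at offset 7: 0x63 = 01100011 → 1-byte char (#4). Advance 1.
Byte at offset 8: 0xF2 = 11110010 → 4-byte char (#5). Advance 4.
Byte at offset 12: 0xEC = 11101100 → 3-byte char (#6). Advance 3.
Byte at offset 15: 0xF1 = 11110001 → 4-byte char (#7). Advance 4.
Byte at offset 19: 0xF3 = 11110011 → 4-byte char (#8). Advance 4.
Reached end at offset 23 after 8 code points.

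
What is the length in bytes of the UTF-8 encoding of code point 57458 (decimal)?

U+E072 = 0xE072. UTF-8 uses 1 byte below 0x80, 2 below 0x800, 3 below 0x10000, 4 up to 0x10FFFF. 0xE072 is in U+0800–U+FFFF → 3 bytes.

3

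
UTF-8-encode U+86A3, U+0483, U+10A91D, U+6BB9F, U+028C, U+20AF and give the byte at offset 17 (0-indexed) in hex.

U+86A3 → 3-byte form E8 9A A3 at offsets 0–2.
U+0483 → 2-byte form D2 83 at offsets 3–4.
U+10A91D → 4-byte form F4 8A A4 9D at offsets 5–8.
U+6BB9F → 4-byte form F1 AB AE 9F at offsets 9–12.
U+028C → 2-byte form CA 8C at offsets 13–14.
U+20AF → 3-byte form E2 82 AF at offsets 15–17.
Offset 17 falls in char 6's range; it's byte 3 of E2 82 AF = 0xAF.

0xAF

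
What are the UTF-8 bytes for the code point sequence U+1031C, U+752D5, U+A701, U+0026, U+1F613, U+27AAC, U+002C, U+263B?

F0 90 8C 9C F1 B5 8B 95 EA 9C 81 26 F0 9F 98 93 F0 A7 AA AC 2C E2 98 BB

U+1031C: 4-byte form → F0 90 8C 9C.
U+752D5: 4-byte form → F1 B5 8B 95.
U+A701: 3-byte form → EA 9C 81.
U+0026: 1-byte form → 26.
U+1F613: 4-byte form → F0 9F 98 93.
U+27AAC: 4-byte form → F0 A7 AA AC.
U+002C: 1-byte form → 2C.
U+263B: 3-byte form → E2 98 BB.
Concatenated (24 bytes): F0 90 8C 9C F1 B5 8B 95 EA 9C 81 26 F0 9F 98 93 F0 A7 AA AC 2C E2 98 BB.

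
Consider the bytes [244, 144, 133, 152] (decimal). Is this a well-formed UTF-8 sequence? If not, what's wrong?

Leading byte 0xF4 = 11110100 → 4-byte form.
Payload = 0x110158, which exceeds U+10FFFF, the maximum Unicode code point. (Leading bytes F5–FF, or F4 followed by ≥ 0x90, are invalid.)

invalid (encodes a value above U+10FFFF)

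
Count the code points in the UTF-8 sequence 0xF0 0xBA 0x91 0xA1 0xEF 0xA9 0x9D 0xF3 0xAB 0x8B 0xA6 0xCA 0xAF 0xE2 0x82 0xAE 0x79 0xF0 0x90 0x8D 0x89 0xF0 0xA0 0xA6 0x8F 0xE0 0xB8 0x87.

9

Byte at offset 0: 0xF0 = 11110000 → 4-byte char (#1). Advance 4.
Byte at offset 4: 0xEF = 11101111 → 3-byte char (#2). Advance 3.
Byte at offset 7: 0xF3 = 11110011 → 4-byte char (#3). Advance 4.
Byte at offset 11: 0xCA = 11001010 → 2-byte char (#4). Advance 2.
Byte at offset 13: 0xE2 = 11100010 → 3-byte char (#5). Advance 3.
Byte at offset 16: 0x79 = 01111001 → 1-byte char (#6). Advance 1.
Byte at offset 17: 0xF0 = 11110000 → 4-byte char (#7). Advance 4.
Byte at offset 21: 0xF0 = 11110000 → 4-byte char (#8). Advance 4.
Byte at offset 25: 0xE0 = 11100000 → 3-byte char (#9). Advance 3.
Reached end at offset 28 after 9 code points.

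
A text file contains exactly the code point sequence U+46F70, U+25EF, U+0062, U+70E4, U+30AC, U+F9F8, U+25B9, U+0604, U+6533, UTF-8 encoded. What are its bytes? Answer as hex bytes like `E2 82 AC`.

F1 86 BD B0 E2 97 AF 62 E7 83 A4 E3 82 AC EF A7 B8 E2 96 B9 D8 84 E6 94 B3

U+46F70: 4-byte form → F1 86 BD B0.
U+25EF: 3-byte form → E2 97 AF.
U+0062: 1-byte form → 62.
U+70E4: 3-byte form → E7 83 A4.
U+30AC: 3-byte form → E3 82 AC.
U+F9F8: 3-byte form → EF A7 B8.
U+25B9: 3-byte form → E2 96 B9.
U+0604: 2-byte form → D8 84.
U+6533: 3-byte form → E6 94 B3.
Concatenated (25 bytes): F1 86 BD B0 E2 97 AF 62 E7 83 A4 E3 82 AC EF A7 B8 E2 96 B9 D8 84 E6 94 B3.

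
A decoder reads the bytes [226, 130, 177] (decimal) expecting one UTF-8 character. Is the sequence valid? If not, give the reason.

valid

Leading byte 0xE2 = 11100010 → 3-byte form.
Continuation bytes 0x82=10000010, 0xB1=10110001 all match 10xxxxxx.
Decoded value 0x20B1 is ≥ 0x800 (shortest form) and not a surrogate.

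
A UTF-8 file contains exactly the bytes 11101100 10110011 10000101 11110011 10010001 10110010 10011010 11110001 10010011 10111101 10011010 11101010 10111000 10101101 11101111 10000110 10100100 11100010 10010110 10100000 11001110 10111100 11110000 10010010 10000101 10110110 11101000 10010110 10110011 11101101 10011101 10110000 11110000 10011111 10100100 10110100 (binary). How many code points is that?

Byte at offset 0: 0xEC = 11101100 → 3-byte char (#1). Advance 3.
Byte at offset 3: 0xF3 = 11110011 → 4-byte char (#2). Advance 4.
Byte at offset 7: 0xF1 = 11110001 → 4-byte char (#3). Advance 4.
Byte at offset 11: 0xEA = 11101010 → 3-byte char (#4). Advance 3.
Byte at offset 14: 0xEF = 11101111 → 3-byte char (#5). Advance 3.
Byte at offset 17: 0xE2 = 11100010 → 3-byte char (#6). Advance 3.
Byte at offset 20: 0xCE = 11001110 → 2-byte char (#7). Advance 2.
Byte at offset 22: 0xF0 = 11110000 → 4-byte char (#8). Advance 4.
Byte at offset 26: 0xE8 = 11101000 → 3-byte char (#9). Advance 3.
Byte at offset 29: 0xED = 11101101 → 3-byte char (#10). Advance 3.
Byte at offset 32: 0xF0 = 11110000 → 4-byte char (#11). Advance 4.
Reached end at offset 36 after 11 code points.

11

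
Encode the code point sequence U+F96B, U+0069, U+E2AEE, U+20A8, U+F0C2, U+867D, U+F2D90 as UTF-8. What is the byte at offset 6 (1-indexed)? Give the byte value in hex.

1-indexed offset 6 is 0-indexed offset 5.
U+F96B → 3-byte form EF A5 AB at offsets 0–2.
U+0069 → 1-byte form 69 at offsets 3–3.
U+E2AEE → 4-byte form F3 A2 AB AE at offsets 4–7.
Offset 5 falls in char 3's range; it's byte 2 of F3 A2 AB AE = 0xA2.

0xA2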